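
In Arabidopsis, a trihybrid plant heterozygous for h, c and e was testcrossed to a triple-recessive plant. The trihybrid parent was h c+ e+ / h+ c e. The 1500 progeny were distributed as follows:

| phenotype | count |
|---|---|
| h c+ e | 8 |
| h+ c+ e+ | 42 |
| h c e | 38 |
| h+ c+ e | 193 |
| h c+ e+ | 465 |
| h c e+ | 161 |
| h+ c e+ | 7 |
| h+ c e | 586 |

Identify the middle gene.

The two rarest classes, h c+ e and h+ c e+, are the double crossovers. Comparing them with the parentals, only the e allele has switched, so e is the middle locus and the order is c – e – h.

e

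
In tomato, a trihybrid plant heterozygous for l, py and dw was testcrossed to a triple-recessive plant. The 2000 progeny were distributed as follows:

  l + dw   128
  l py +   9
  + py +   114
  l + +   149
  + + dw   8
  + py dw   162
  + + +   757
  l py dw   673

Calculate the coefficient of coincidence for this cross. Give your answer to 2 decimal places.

0.40

The two most frequent reciprocal classes, l py dw and + + +, are the parental types, so the F1 was l py dw / + + +.
The two rarest classes, l py + and + + dw, are the double crossovers. Comparing them with the parentals, only the dw allele has switched, so dw is the middle locus and the order is py – dw – l.
py–dw: (242 + 17)/2000 = 0.1295; dw–l: (311 + 17)/2000 = 0.1640.
Expected DCO frequency = 0.1295 × 0.1640 ≈ 0.02124; observed = 17/2000 ≈ 0.00850.
Coefficient of coincidence = 0.00850/0.02124 ≈ 0.40.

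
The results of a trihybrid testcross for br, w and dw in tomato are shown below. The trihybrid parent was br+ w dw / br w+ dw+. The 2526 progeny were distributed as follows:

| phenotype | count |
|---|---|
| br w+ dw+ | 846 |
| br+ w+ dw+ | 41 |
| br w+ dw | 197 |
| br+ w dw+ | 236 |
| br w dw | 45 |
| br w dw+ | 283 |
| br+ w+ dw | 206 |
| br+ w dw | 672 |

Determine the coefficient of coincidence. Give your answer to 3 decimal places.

The two rarest classes, br w dw and br+ w+ dw+, are the double crossovers. Comparing them with the parentals, only the br allele has switched, so br is the middle locus and the order is dw – br – w.
dw–br: (433 + 86)/2526 = 0.2055; br–w: (489 + 86)/2526 = 0.2276.
Expected DCO frequency = 0.2055 × 0.2276 ≈ 0.04677; observed = 86/2526 ≈ 0.03405.
Coefficient of coincidence = 0.03405/0.04677 ≈ 0.728.

0.728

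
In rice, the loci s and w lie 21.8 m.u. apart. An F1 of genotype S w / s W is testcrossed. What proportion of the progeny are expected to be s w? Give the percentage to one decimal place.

10.9%

A map distance of 21.8 m.u. corresponds to a recombination frequency of 0.218.
The F1 is S w / s W, so s w is a recombinant gamete class with expected frequency r/2 = 0.218/2 = 0.1090.
That is 0.1090 = 10.9% of the progeny.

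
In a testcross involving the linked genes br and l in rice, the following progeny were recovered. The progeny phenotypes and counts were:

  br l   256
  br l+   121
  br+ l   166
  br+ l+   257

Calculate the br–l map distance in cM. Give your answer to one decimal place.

35.9 cM

The two most frequent classes, br+ l+ (257) and br l (256), are the parental types, so the F1 was br+ l+ / br l.
The recombinant classes are br+ l and br l+: 166 + 121 = 287.
Recombination frequency = 287/800 = 0.3588 ≈ 35.9%, i.e. 35.9 cM.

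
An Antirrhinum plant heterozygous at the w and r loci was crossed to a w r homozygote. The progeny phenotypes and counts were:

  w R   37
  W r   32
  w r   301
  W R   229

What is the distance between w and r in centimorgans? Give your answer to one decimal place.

The two most frequent classes, W R (229) and w r (301), are the parental types, so the F1 was W R / w r.
The recombinant classes are W r and w R: 32 + 37 = 69.
Recombination frequency = 69/599 = 0.1152 ≈ 11.5%, i.e. 11.5 centimorgans.

11.5 centimorgans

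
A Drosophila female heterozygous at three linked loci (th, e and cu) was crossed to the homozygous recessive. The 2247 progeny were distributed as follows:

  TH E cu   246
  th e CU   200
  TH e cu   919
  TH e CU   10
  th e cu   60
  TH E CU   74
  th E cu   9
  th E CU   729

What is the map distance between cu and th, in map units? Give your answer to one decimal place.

6.8 map units

The two most frequent reciprocal classes, th E CU and TH e cu, are the parental types, so the F1 was th E CU / TH e cu.
The two rarest classes, th E cu and TH e CU, are the double crossovers. Comparing them with the parentals, only the cu allele has switched, so cu is the middle locus and the order is e – cu – th.
Crossovers in the cu–th interval produce the single-crossover classes TH E CU and th e cu (74 + 60 = 134) plus the double crossovers (19).
RF(cu–th) = (134 + 19) / 2247 = 153/2247 = 0.0681 → 6.8 map units.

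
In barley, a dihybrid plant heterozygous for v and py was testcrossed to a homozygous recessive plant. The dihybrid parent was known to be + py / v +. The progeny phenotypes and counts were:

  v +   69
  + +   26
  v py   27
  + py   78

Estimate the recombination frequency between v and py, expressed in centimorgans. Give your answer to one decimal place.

The recombinant classes are + + and v py: 26 + 27 = 53.
Recombination frequency = 53/200 = 0.2650 ≈ 26.5%, i.e. 26.5 centimorgans.

26.5 centimorgans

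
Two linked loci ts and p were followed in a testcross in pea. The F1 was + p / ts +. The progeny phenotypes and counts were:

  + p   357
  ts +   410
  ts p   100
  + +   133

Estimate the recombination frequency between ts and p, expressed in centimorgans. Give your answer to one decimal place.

23.3 centimorgans

The recombinant classes are + + and ts p: 133 + 100 = 233.
Recombination frequency = 233/1000 = 0.2330 ≈ 23.3%, i.e. 23.3 centimorgans.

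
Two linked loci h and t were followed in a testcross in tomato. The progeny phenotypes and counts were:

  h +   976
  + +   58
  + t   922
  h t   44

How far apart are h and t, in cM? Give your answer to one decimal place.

The two most frequent classes, + t (922) and h + (976), are the parental types, so the F1 was + t / h +.
The recombinant classes are + + and h t: 58 + 44 = 102.
Recombination frequency = 102/2000 = 0.0510 ≈ 5.1%, i.e. 5.1 cM.

5.1 cM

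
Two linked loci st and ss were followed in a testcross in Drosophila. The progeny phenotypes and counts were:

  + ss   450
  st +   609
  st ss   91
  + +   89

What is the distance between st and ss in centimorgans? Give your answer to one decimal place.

14.5 centimorgans

The two most frequent classes, + ss (450) and st + (609), are the parental types, so the F1 was + ss / st +.
The recombinant classes are + + and st ss: 89 + 91 = 180.
Recombination frequency = 180/1239 = 0.1453 ≈ 14.5%, i.e. 14.5 centimorgans.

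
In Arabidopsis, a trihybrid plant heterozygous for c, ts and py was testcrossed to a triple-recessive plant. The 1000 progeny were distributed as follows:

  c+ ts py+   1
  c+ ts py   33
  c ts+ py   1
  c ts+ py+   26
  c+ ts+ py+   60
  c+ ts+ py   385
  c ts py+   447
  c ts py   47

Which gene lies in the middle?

c

The two most frequent reciprocal classes, c ts py+ and c+ ts+ py, are the parental types, so the F1 was c ts py+ / c+ ts+ py.
The two rarest classes, c+ ts py+ and c ts+ py, are the double crossovers. Comparing them with the parentals, only the c allele has switched, so c is the middle locus and the order is ts – c – py.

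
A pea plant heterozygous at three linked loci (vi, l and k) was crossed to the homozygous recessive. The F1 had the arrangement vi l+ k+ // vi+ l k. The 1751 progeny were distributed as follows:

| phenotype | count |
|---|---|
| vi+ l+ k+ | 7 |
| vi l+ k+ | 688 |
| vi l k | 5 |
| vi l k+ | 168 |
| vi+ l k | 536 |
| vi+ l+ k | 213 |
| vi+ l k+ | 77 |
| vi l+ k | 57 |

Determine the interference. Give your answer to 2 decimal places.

The two rarest classes, vi+ l+ k+ and vi l k, are the double crossovers. Comparing them with the parentals, only the vi allele has switched, so vi is the middle locus and the order is l – vi – k.
l–vi: (381 + 12)/1751 = 0.2244; vi–k: (134 + 12)/1751 = 0.0834.
Expected DCO frequency = 0.2244 × 0.0834 ≈ 0.01871; observed = 12/1751 ≈ 0.00685.
Coefficient of coincidence = 0.00685/0.01871 ≈ 0.37; interference = 1 − 0.37 = 0.63.

0.63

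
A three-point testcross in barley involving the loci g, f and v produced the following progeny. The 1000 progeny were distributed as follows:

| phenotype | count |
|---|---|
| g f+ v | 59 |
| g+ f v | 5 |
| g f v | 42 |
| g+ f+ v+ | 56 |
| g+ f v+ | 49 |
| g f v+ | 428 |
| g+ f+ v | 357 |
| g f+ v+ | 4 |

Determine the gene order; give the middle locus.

The two most frequent reciprocal classes, g+ f+ v and g f v+, are the parental types, so the F1 was g+ f+ v / g f v+.
The two rarest classes, g+ f v and g f+ v+, are the double crossovers. Comparing them with the parentals, only the f allele has switched, so f is the middle locus and the order is g – f – v.

f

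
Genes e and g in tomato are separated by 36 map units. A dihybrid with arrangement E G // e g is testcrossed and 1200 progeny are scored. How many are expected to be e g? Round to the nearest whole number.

384

A map distance of 36 map units corresponds to a recombination frequency of 0.360.
The F1 is E G / e g, so e g is a parental gamete class with expected frequency (1 − r)/2 = 0.640/2 = 0.3200.
Expected number = 0.3200 × 1200 = 384.00 ≈ 384.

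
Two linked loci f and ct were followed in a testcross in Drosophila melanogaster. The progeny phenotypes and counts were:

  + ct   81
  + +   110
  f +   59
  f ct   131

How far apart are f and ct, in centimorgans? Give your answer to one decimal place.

36.7 centimorgans

The two most frequent classes, + + (110) and f ct (131), are the parental types, so the F1 was + + / f ct.
The recombinant classes are + ct and f +: 81 + 59 = 140.
Recombination frequency = 140/381 = 0.3675 ≈ 36.7%, i.e. 36.7 centimorgans.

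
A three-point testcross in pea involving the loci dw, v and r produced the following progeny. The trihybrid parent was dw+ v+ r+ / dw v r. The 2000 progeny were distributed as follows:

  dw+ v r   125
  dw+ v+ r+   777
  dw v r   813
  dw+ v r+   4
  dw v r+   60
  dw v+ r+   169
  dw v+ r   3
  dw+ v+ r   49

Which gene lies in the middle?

v

The two rarest classes, dw+ v r+ and dw v+ r, are the double crossovers. Comparing them with the parentals, only the v allele has switched, so v is the middle locus and the order is dw – v – r.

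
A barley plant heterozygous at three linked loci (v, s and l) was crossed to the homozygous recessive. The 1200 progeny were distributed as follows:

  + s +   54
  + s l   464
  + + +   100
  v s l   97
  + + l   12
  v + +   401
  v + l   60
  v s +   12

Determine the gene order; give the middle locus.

The two most frequent reciprocal classes, v + + and + s l, are the parental types, so the F1 was v + + / + s l.
The two rarest classes, v s + and + + l, are the double crossovers. Comparing them with the parentals, only the s allele has switched, so s is the middle locus and the order is v – s – l.

s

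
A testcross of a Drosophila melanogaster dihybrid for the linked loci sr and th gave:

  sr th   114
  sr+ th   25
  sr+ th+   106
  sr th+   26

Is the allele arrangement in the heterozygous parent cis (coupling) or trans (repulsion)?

cis

The two most frequent classes are sr+ th+ (106) and sr th (114); these are the parental (non-recombinant) types.
So the F1 carried sr+ th+ on one chromosome and sr th on the other — the recessive alleles are on the same chromosome (cis / coupling).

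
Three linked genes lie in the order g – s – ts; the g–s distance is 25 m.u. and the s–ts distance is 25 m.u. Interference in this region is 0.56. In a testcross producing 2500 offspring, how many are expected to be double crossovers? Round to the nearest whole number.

69

Map distances give recombination frequencies of 0.250 and 0.250 for the two intervals.
With interference 0.56 (so coincidence = 0.44), expected double-crossover frequency = 0.250 × 0.250 × 0.44 = 0.02750.
Expected number = 0.02750 × 2500 = 68.75 ≈ 69.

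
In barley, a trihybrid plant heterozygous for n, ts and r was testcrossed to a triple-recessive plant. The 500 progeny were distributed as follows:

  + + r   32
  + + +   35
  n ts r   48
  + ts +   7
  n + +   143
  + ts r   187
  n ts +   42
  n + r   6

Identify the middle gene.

The two most frequent reciprocal classes, + ts r and n + +, are the parental types, so the F1 was + ts r / n + +.
The two rarest classes, + ts + and n + r, are the double crossovers. Comparing them with the parentals, only the r allele has switched, so r is the middle locus and the order is n – r – ts.

r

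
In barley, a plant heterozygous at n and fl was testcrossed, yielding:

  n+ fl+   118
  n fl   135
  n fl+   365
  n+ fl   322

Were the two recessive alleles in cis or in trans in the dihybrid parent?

trans

The two most frequent classes are n+ fl (322) and n fl+ (365); these are the parental (non-recombinant) types.
So the F1 carried n+ fl on one chromosome and n fl+ on the other — the recessive alleles are on opposite chromosomes (trans / repulsion).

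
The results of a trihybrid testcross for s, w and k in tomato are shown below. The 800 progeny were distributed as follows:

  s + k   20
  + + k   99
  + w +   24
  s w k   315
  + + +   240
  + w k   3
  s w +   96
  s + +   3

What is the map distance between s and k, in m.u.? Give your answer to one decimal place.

25.1 m.u.

The two most frequent reciprocal classes, s w k and + + +, are the parental types, so the F1 was s w k / + + +.
The two rarest classes, + w k and s + +, are the double crossovers. Comparing them with the parentals, only the s allele has switched, so s is the middle locus and the order is w – s – k.
Crossovers in the s–k interval produce the single-crossover classes s w + and + + k (96 + 99 = 195) plus the double crossovers (6).
RF(s–k) = (195 + 6) / 800 = 201/800 = 0.2512 → 25.1 m.u.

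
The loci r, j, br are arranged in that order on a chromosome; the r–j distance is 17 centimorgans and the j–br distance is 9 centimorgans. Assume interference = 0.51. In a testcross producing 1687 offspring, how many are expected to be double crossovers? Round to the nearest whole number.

Map distances give recombination frequencies of 0.170 and 0.090 for the two intervals.
With interference 0.51 (so coincidence = 0.49), expected double-crossover frequency = 0.170 × 0.090 × 0.49 = 0.00750.
Expected number = 0.00750 × 1687 = 12.65 ≈ 13.

13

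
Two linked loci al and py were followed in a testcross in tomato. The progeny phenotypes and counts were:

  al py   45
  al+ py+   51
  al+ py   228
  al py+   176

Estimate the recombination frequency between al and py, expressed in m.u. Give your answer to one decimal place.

19.2 m.u.

The two most frequent classes, al+ py (228) and al py+ (176), are the parental types, so the F1 was al+ py / al py+.
The recombinant classes are al+ py+ and al py: 51 + 45 = 96.
Recombination frequency = 96/500 = 0.1920 ≈ 19.2%, i.e. 19.2 m.u.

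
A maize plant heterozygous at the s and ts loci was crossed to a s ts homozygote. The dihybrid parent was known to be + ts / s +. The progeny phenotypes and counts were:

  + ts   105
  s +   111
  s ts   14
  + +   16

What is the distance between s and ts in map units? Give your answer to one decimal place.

12.2 map units

The recombinant classes are + + and s ts: 16 + 14 = 30.
Recombination frequency = 30/246 = 0.1220 ≈ 12.2%, i.e. 12.2 map units.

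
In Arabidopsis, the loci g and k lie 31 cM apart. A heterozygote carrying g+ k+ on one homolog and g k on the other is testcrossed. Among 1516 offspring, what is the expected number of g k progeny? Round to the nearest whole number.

A map distance of 31 cM corresponds to a recombination frequency of 0.310.
The F1 is g+ k+ / g k, so g k is a parental gamete class with expected frequency (1 − r)/2 = 0.690/2 = 0.3450.
Expected number = 0.3450 × 1516 = 523.02 ≈ 523.

523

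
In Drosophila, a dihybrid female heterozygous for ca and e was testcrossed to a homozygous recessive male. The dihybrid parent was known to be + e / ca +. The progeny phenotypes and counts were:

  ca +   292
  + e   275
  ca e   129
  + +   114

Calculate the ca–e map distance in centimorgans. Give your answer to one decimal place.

30.0 centimorgans

The recombinant classes are + + and ca e: 114 + 129 = 243.
Recombination frequency = 243/810 = 0.3000 ≈ 30.0%, i.e. 30.0 centimorgans.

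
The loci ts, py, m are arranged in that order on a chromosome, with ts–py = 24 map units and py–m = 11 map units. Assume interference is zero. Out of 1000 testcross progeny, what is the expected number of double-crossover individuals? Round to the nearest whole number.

26

Map distances give recombination frequencies of 0.240 and 0.110 for the two intervals.
With no interference, expected double-crossover frequency = 0.240 × 0.110 = 0.02640.
Expected number = 0.02640 × 1000 = 26.40 ≈ 26.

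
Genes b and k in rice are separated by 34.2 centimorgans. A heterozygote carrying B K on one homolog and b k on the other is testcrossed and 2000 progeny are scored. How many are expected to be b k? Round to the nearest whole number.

A map distance of 34.2 centimorgans corresponds to a recombination frequency of 0.342.
The F1 is B K / b k, so b k is a parental gamete class with expected frequency (1 − r)/2 = 0.658/2 = 0.3290.
Expected number = 0.3290 × 2000 = 658.00 ≈ 658.

658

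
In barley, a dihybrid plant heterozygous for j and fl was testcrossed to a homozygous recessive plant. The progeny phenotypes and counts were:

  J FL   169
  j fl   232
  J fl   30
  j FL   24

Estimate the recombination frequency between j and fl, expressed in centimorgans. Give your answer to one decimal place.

11.9 centimorgans

The two most frequent classes, J FL (169) and j fl (232), are the parental types, so the F1 was J FL / j fl.
The recombinant classes are J fl and j FL: 30 + 24 = 54.
Recombination frequency = 54/455 = 0.1187 ≈ 11.9%, i.e. 11.9 centimorgans.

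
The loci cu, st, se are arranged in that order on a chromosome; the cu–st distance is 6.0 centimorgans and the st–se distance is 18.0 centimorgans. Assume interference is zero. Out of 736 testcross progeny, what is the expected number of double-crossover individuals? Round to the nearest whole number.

Map distances give recombination frequencies of 0.060 and 0.180 for the two intervals.
With no interference, expected double-crossover frequency = 0.060 × 0.180 = 0.01080.
Expected number = 0.01080 × 736 = 7.95 ≈ 8.

8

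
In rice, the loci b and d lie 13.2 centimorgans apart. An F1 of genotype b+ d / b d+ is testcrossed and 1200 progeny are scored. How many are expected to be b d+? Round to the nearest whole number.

A map distance of 13.2 centimorgans corresponds to a recombination frequency of 0.132.
The F1 is b+ d / b d+, so b d+ is a parental gamete class with expected frequency (1 − r)/2 = 0.868/2 = 0.4340.
Expected number = 0.4340 × 1200 = 520.80 ≈ 521.

521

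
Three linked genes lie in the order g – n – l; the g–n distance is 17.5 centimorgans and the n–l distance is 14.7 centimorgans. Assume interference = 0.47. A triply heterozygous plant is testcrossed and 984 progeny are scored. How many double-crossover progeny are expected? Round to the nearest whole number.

Map distances give recombination frequencies of 0.175 and 0.147 for the two intervals.
With interference 0.47 (so coincidence = 0.53), expected double-crossover frequency = 0.175 × 0.147 × 0.53 = 0.01363.
Expected number = 0.01363 × 984 = 13.42 ≈ 13.

13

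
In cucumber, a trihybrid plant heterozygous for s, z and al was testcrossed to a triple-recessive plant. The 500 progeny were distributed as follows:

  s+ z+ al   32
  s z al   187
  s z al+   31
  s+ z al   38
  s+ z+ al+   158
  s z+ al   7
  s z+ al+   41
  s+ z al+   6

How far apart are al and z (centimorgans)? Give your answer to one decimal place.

The two most frequent reciprocal classes, s+ z+ al+ and s z al, are the parental types, so the F1 was s+ z+ al+ / s z al.
The two rarest classes, s+ z al+ and s z+ al, are the double crossovers. Comparing them with the parentals, only the z allele has switched, so z is the middle locus and the order is s – z – al.
Crossovers in the z–al interval produce the single-crossover classes s+ z+ al and s z al+ (32 + 31 = 63) plus the double crossovers (13).
RF(z–al) = (63 + 13) / 500 = 76/500 = 0.1520 → 15.2 centimorgans.

15.2 centimorgans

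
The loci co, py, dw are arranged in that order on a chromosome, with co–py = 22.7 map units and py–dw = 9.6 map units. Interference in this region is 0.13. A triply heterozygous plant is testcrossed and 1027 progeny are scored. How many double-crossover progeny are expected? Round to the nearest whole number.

19

Map distances give recombination frequencies of 0.227 and 0.096 for the two intervals.
With interference 0.13 (so coincidence = 0.87), expected double-crossover frequency = 0.227 × 0.096 × 0.87 = 0.01896.
Expected number = 0.01896 × 1027 = 19.47 ≈ 19.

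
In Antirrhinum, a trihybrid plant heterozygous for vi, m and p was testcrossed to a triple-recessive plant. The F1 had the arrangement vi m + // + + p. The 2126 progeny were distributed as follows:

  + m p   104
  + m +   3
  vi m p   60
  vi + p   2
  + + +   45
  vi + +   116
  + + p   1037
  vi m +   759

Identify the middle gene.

vi

The two rarest classes, + m + and vi + p, are the double crossovers. Comparing them with the parentals, only the vi allele has switched, so vi is the middle locus and the order is m – vi – p.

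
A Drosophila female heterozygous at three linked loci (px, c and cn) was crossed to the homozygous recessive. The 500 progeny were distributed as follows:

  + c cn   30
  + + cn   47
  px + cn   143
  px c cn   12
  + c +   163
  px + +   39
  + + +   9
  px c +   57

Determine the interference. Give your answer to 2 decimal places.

The two most frequent reciprocal classes, + c + and px + cn, are the parental types, so the F1 was + c + / px + cn.
The two rarest classes, + + + and px c cn, are the double crossovers. Comparing them with the parentals, only the c allele has switched, so c is the middle locus and the order is cn – c – px.
cn–c: (69 + 21)/500 = 0.1800; c–px: (104 + 21)/500 = 0.2500.
Expected DCO frequency = 0.1800 × 0.2500 ≈ 0.04500; observed = 21/500 ≈ 0.04200.
Coefficient of coincidence = 0.04200/0.04500 ≈ 0.93; interference = 1 − 0.93 = 0.07.

0.07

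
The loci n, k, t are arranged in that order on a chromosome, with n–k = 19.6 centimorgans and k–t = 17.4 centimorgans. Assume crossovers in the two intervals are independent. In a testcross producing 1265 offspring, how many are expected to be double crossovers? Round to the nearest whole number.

43

Map distances give recombination frequencies of 0.196 and 0.174 for the two intervals.
With no interference, expected double-crossover frequency = 0.196 × 0.174 = 0.03410.
Expected number = 0.03410 × 1265 = 43.14 ≈ 43.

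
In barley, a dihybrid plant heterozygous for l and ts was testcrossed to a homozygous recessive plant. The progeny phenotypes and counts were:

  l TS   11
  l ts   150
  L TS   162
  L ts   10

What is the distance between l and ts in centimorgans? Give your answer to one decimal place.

6.3 centimorgans

The two most frequent classes, L TS (162) and l ts (150), are the parental types, so the F1 was L TS / l ts.
The recombinant classes are L ts and l TS: 10 + 11 = 21.
Recombination frequency = 21/333 = 0.0631 ≈ 6.3%, i.e. 6.3 centimorgans.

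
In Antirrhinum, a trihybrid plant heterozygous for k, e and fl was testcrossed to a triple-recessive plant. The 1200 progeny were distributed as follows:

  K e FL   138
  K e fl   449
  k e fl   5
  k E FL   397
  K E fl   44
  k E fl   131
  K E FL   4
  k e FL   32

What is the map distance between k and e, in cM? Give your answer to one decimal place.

The two most frequent reciprocal classes, K e fl and k E FL, are the parental types, so the F1 was K e fl / k E FL.
The two rarest classes, k e fl and K E FL, are the double crossovers. Comparing them with the parentals, only the k allele has switched, so k is the middle locus and the order is fl – k – e.
Crossovers in the k–e interval produce the single-crossover classes K E fl and k e FL (44 + 32 = 76) plus the double crossovers (9).
RF(k–e) = (76 + 9) / 1200 = 85/1200 = 0.0708 → 7.1 cM.

7.1 cM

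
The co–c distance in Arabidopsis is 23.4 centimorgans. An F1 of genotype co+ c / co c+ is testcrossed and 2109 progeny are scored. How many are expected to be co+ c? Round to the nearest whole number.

A map distance of 23.4 centimorgans corresponds to a recombination frequency of 0.234.
The F1 is co+ c / co c+, so co+ c is a parental gamete class with expected frequency (1 − r)/2 = 0.766/2 = 0.3830.
Expected number = 0.3830 × 2109 = 807.75 ≈ 808.

808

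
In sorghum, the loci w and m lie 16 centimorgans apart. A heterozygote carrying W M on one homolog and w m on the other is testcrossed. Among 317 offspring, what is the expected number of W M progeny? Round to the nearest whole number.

133

A map distance of 16 centimorgans corresponds to a recombination frequency of 0.160.
The F1 is W M / w m, so W M is a parental gamete class with expected frequency (1 − r)/2 = 0.840/2 = 0.4200.
Expected number = 0.4200 × 317 = 133.14 ≈ 133.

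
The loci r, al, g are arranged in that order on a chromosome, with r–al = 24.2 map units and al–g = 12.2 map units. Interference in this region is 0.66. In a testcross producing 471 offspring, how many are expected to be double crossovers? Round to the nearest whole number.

5

Map distances give recombination frequencies of 0.242 and 0.122 for the two intervals.
With interference 0.66 (so coincidence = 0.34), expected double-crossover frequency = 0.242 × 0.122 × 0.34 = 0.01004.
Expected number = 0.01004 × 471 = 4.73 ≈ 5.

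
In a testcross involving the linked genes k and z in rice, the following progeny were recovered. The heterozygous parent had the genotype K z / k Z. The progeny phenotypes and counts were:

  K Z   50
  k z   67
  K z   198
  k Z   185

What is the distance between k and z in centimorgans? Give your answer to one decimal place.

The recombinant classes are K Z and k z: 50 + 67 = 117.
Recombination frequency = 117/500 = 0.2340 ≈ 23.4%, i.e. 23.4 centimorgans.

23.4 centimorgans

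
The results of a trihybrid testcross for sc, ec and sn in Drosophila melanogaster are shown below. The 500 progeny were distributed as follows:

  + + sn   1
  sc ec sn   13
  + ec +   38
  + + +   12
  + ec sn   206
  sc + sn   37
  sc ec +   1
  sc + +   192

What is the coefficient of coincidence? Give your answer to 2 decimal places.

The two most frequent reciprocal classes, sc + + and + ec sn, are the parental types, so the F1 was sc + + / + ec sn.
The two rarest classes, sc ec + and + + sn, are the double crossovers. Comparing them with the parentals, only the ec allele has switched, so ec is the middle locus and the order is sn – ec – sc.
sn–ec: (75 + 2)/500 = 0.1540; ec–sc: (25 + 2)/500 = 0.0540.
Expected DCO frequency = 0.1540 × 0.0540 ≈ 0.00832; observed = 2/500 ≈ 0.00400.
Coefficient of coincidence = 0.00400/0.00832 ≈ 0.48.

0.48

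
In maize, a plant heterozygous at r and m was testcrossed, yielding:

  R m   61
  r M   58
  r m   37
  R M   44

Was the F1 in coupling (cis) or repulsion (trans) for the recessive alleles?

trans

The two most frequent classes are R m (61) and r M (58); these are the parental (non-recombinant) types.
So the F1 carried R m on one chromosome and r M on the other — the recessive alleles are on opposite chromosomes (trans / repulsion).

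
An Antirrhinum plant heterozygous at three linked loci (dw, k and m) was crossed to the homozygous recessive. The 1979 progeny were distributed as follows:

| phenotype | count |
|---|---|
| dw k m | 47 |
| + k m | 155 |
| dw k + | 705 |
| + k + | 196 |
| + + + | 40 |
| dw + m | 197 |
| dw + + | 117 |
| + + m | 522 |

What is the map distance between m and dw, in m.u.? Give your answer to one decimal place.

The two most frequent reciprocal classes, dw k + and + + m, are the parental types, so the F1 was dw k + / + + m.
The two rarest classes, dw k m and + + +, are the double crossovers. Comparing them with the parentals, only the m allele has switched, so m is the middle locus and the order is dw – m – k.
Crossovers in the dw–m interval produce the single-crossover classes + k + and dw + m (196 + 197 = 393) plus the double crossovers (87).
RF(dw–m) = (393 + 87) / 1979 = 480/1979 = 0.2425 → 24.3 m.u.

24.3 m.u.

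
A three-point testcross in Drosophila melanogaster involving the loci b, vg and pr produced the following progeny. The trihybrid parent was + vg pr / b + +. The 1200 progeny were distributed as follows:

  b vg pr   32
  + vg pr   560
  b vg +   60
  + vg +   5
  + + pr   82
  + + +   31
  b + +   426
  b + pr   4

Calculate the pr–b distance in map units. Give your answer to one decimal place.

6.0 map units

The two rarest classes, + vg + and b + pr, are the double crossovers. Comparing them with the parentals, only the pr allele has switched, so pr is the middle locus and the order is vg – pr – b.
Crossovers in the pr–b interval produce the single-crossover classes b vg pr and + + + (32 + 31 = 63) plus the double crossovers (9).
RF(pr–b) = (63 + 9) / 1200 = 72/1200 = 0.0600 → 6.0 map units.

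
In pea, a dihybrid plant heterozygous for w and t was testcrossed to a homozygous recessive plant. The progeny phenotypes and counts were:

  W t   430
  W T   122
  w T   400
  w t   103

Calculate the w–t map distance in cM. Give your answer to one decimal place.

The two most frequent classes, W t (430) and w T (400), are the parental types, so the F1 was W t / w T.
The recombinant classes are W T and w t: 122 + 103 = 225.
Recombination frequency = 225/1055 = 0.2133 ≈ 21.3%, i.e. 21.3 cM.

21.3 cM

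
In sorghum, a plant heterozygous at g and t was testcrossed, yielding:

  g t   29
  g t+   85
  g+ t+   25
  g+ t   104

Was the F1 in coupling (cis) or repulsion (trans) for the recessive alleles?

The two most frequent classes are g+ t (104) and g t+ (85); these are the parental (non-recombinant) types.
So the F1 carried g+ t on one chromosome and g t+ on the other — the recessive alleles are on opposite chromosomes (trans / repulsion).

trans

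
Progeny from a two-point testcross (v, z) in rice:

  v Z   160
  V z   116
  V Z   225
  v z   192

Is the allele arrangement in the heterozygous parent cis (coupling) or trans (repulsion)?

cis

The two most frequent classes are V Z (225) and v z (192); these are the parental (non-recombinant) types.
So the F1 carried V Z on one chromosome and v z on the other — the recessive alleles are on the same chromosome (cis / coupling).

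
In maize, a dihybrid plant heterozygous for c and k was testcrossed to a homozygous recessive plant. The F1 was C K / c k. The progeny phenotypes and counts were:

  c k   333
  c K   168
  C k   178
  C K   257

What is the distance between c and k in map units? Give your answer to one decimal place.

37.0 map units

The recombinant classes are C k and c K: 178 + 168 = 346.
Recombination frequency = 346/936 = 0.3697 ≈ 37.0%, i.e. 37.0 map units.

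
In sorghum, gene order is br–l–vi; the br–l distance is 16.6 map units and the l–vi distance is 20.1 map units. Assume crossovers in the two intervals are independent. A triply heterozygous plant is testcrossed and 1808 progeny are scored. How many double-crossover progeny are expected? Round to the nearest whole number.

60

Map distances give recombination frequencies of 0.166 and 0.201 for the two intervals.
With no interference, expected double-crossover frequency = 0.166 × 0.201 = 0.03337.
Expected number = 0.03337 × 1808 = 60.33 ≈ 60.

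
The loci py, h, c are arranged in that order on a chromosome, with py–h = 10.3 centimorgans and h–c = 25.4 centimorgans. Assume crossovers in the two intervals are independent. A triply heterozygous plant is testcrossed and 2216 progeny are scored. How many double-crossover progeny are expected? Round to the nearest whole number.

58

Map distances give recombination frequencies of 0.103 and 0.254 for the two intervals.
With no interference, expected double-crossover frequency = 0.103 × 0.254 = 0.02616.
Expected number = 0.02616 × 2216 = 57.97 ≈ 58.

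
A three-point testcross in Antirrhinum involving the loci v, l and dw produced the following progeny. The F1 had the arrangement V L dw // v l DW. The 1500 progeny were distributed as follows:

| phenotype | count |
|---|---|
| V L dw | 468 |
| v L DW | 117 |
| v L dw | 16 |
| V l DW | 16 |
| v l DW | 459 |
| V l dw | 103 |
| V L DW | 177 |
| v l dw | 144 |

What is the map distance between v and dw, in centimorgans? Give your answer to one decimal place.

23.5 centimorgans

The two rarest classes, v L dw and V l DW, are the double crossovers. Comparing them with the parentals, only the v allele has switched, so v is the middle locus and the order is dw – v – l.
Crossovers in the dw–v interval produce the single-crossover classes V L DW and v l dw (177 + 144 = 321) plus the double crossovers (32).
RF(dw–v) = (321 + 32) / 1500 = 353/1500 = 0.2353 → 23.5 centimorgans.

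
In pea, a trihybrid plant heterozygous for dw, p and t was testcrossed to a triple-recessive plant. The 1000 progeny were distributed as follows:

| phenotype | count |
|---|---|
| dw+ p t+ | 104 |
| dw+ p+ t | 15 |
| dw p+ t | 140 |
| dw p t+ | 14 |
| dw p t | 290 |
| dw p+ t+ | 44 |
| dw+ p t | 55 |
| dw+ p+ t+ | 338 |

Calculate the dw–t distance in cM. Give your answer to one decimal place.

The two most frequent reciprocal classes, dw p t and dw+ p+ t+, are the parental types, so the F1 was dw p t / dw+ p+ t+.
The two rarest classes, dw p t+ and dw+ p+ t, are the double crossovers. Comparing them with the parentals, only the t allele has switched, so t is the middle locus and the order is p – t – dw.
Crossovers in the t–dw interval produce the single-crossover classes dw+ p t and dw p+ t+ (55 + 44 = 99) plus the double crossovers (29).
RF(t–dw) = (99 + 29) / 1000 = 128/1000 = 0.1280 → 12.8 cM.

12.8 cM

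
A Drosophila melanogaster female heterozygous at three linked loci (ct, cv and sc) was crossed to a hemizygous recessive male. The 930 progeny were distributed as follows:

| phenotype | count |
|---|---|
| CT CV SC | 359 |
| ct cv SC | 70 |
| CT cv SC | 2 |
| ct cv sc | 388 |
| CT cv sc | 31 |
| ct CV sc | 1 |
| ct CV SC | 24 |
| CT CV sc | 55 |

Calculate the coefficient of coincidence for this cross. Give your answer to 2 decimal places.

The two most frequent reciprocal classes, CT CV SC and ct cv sc, are the parental types, so the F1 was CT CV SC / ct cv sc.
The two rarest classes, CT cv SC and ct CV sc, are the double crossovers. Comparing them with the parentals, only the cv allele has switched, so cv is the middle locus and the order is sc – cv – ct.
sc–cv: (125 + 3)/930 = 0.1376; cv–ct: (55 + 3)/930 = 0.0624.
Expected DCO frequency = 0.1376 × 0.0624 ≈ 0.00859; observed = 3/930 ≈ 0.00323.
Coefficient of coincidence = 0.00323/0.00859 ≈ 0.38.

0.38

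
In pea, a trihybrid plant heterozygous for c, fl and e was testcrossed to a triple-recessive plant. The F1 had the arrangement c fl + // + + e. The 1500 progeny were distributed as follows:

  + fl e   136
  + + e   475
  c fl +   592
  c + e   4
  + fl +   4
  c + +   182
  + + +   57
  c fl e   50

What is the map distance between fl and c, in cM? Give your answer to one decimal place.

21.7 cM

The two rarest classes, + fl + and c + e, are the double crossovers. Comparing them with the parentals, only the c allele has switched, so c is the middle locus and the order is e – c – fl.
Crossovers in the c–fl interval produce the single-crossover classes c + + and + fl e (182 + 136 = 318) plus the double crossovers (8).
RF(c–fl) = (318 + 8) / 1500 = 326/1500 = 0.2173 → 21.7 cM.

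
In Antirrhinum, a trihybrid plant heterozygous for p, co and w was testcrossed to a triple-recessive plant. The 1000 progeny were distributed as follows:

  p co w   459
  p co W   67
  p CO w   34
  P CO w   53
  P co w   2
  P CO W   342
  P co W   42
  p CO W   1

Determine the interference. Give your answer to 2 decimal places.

0.69

The two most frequent reciprocal classes, P CO W and p co w, are the parental types, so the F1 was P CO W / p co w.
The two rarest classes, p CO W and P co w, are the double crossovers. Comparing them with the parentals, only the p allele has switched, so p is the middle locus and the order is w – p – co.
w–p: (120 + 3)/1000 = 0.1230; p–co: (76 + 3)/1000 = 0.0790.
Expected DCO frequency = 0.1230 × 0.0790 ≈ 0.00972; observed = 3/1000 ≈ 0.00300.
Coefficient of coincidence = 0.00300/0.00972 ≈ 0.31; interference = 1 − 0.31 = 0.69.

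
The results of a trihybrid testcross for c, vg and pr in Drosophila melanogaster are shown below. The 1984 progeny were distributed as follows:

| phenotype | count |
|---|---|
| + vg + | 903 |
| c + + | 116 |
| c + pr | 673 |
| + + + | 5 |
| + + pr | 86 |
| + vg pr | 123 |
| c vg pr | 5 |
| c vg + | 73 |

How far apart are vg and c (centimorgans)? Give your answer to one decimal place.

8.5 centimorgans

The two most frequent reciprocal classes, c + pr and + vg +, are the parental types, so the F1 was c + pr / + vg +.
The two rarest classes, c vg pr and + + +, are the double crossovers. Comparing them with the parentals, only the vg allele has switched, so vg is the middle locus and the order is c – vg – pr.
Crossovers in the c–vg interval produce the single-crossover classes + + pr and c vg + (86 + 73 = 159) plus the double crossovers (10).
RF(c–vg) = (159 + 10) / 1984 = 169/1984 = 0.0852 → 8.5 centimorgans.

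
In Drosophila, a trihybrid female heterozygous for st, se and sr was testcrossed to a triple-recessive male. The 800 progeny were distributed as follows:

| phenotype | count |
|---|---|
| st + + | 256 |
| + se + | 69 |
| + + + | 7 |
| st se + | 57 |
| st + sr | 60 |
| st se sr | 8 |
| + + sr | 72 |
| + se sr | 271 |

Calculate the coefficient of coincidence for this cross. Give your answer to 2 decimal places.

The two most frequent reciprocal classes, st + + and + se sr, are the parental types, so the F1 was st + + / + se sr.
The two rarest classes, + + + and st se sr, are the double crossovers. Comparing them with the parentals, only the st allele has switched, so st is the middle locus and the order is sr – st – se.
sr–st: (129 + 15)/800 = 0.1800; st–se: (129 + 15)/800 = 0.1800.
Expected DCO frequency = 0.1800 × 0.1800 ≈ 0.03240; observed = 15/800 ≈ 0.01875.
Coefficient of coincidence = 0.01875/0.03240 ≈ 0.58.

0.58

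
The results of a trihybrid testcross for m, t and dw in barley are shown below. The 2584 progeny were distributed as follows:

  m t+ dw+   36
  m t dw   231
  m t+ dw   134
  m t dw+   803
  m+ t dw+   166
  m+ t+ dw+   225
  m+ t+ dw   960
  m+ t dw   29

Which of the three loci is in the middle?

The two most frequent reciprocal classes, m t dw+ and m+ t+ dw, are the parental types, so the F1 was m t dw+ / m+ t+ dw.
The two rarest classes, m t+ dw+ and m+ t dw, are the double crossovers. Comparing them with the parentals, only the t allele has switched, so t is the middle locus and the order is dw – t – m.

t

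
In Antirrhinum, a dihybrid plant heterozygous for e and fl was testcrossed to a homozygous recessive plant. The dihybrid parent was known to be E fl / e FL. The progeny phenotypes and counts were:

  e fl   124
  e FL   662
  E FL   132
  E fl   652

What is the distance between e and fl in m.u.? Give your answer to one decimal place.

16.3 m.u.

The recombinant classes are E FL and e fl: 132 + 124 = 256.
Recombination frequency = 256/1570 = 0.1631 ≈ 16.3%, i.e. 16.3 m.u.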